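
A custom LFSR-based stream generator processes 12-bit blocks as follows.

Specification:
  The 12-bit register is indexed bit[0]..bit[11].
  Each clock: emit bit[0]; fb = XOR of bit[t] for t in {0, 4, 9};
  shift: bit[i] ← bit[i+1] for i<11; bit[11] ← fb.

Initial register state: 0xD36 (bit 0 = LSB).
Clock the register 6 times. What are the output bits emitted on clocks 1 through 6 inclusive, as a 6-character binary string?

011011

reg_0 = 0xD36
clock 1: out=0, reg = 0xE9B
clock 2: out=1, reg = 0xF4D
clock 3: out=1, reg = 0x7A6
clock 4: out=0, reg = 0xBD3
clock 5: out=1, reg = 0xDE9
clock 6: out=1, reg = 0xEF4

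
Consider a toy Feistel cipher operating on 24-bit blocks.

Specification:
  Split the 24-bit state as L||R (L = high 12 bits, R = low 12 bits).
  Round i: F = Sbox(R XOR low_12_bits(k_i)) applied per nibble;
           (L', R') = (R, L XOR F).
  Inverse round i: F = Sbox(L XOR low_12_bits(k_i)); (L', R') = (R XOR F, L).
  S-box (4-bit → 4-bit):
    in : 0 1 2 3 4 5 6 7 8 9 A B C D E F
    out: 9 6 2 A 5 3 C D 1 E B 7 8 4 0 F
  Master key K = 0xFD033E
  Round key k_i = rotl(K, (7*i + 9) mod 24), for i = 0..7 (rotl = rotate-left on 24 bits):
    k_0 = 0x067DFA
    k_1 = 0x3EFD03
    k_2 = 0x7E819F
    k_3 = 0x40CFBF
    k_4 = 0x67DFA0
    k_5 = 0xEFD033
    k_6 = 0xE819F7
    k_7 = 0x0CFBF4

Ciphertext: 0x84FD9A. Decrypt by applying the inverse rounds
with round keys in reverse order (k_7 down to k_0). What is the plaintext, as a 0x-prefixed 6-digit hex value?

s_0 = ciphertext = 0x84FD9A
s_1 = InvRound(s_0, k_7) = 0x7ED84F
s_2 = InvRound(s_1, k_6) = 0x8247ED
s_3 = InvRound(s_2, k_5) = 0x680824
s_4 = InvRound(s_3, k_4) = 0x60D680
s_5 = InvRound(s_4, k_3) = 0x8F260D
s_6 = InvRound(s_5, k_2) = 0x8C98F2
s_7 = InvRound(s_6, k_1) = 0xB798C9
s_8 = InvRound(s_7, k_0) = 0x4D3B79

0x4D3B79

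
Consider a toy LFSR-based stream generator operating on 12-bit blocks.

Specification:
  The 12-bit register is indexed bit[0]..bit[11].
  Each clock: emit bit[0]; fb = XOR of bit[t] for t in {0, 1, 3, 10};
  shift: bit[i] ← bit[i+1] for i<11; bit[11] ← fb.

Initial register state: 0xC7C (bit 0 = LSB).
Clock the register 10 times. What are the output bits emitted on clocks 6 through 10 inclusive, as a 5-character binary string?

reg_0 = 0xC7C
clock 1: out=0, reg = 0x63E
clock 2: out=0, reg = 0xB1F
clock 3: out=1, reg = 0xD8F
clock 4: out=1, reg = 0x6C7
clock 5: out=1, reg = 0xB63
clock 6: out=1, reg = 0x5B1
clock 7: out=1, reg = 0x2D8
clock 8: out=0, reg = 0x96C
clock 9: out=0, reg = 0xCB6
clock 10: out=0, reg = 0x65B

11000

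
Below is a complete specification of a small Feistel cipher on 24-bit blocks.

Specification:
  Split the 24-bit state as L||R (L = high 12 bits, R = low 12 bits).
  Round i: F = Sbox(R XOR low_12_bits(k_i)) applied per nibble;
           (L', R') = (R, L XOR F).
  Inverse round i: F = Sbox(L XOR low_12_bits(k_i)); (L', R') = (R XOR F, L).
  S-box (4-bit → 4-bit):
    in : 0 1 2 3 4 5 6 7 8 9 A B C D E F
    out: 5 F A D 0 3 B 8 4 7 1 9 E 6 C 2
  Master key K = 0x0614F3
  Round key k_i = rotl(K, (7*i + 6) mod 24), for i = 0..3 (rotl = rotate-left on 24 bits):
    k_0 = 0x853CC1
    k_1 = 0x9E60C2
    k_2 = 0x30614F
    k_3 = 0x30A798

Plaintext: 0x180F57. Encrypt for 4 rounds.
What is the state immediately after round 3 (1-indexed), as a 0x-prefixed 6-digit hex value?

0x180919

s_0 = plaintext = 0x180F57
s_1 = Round(s_0, k_0) = 0xF57CFB
s_2 = Round(s_1, k_1) = 0xCFB180
s_3 = Round(s_2, k_2) = 0x180919
s_4 = Round(s_3, k_3) = 0x919DCF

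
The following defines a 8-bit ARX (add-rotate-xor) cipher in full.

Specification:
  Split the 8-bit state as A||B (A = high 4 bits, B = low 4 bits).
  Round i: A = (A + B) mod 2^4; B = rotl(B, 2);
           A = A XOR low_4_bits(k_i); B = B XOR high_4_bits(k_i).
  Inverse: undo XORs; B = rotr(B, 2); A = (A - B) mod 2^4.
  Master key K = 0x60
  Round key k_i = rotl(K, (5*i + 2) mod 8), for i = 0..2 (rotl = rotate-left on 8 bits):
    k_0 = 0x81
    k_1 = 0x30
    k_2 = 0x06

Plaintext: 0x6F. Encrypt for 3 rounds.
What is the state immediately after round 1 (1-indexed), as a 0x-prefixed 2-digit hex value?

s_0 = plaintext = 0x6F
s_1 = Round(s_0, k_0) = 0x47
s_2 = Round(s_1, k_1) = 0xBE
s_3 = Round(s_2, k_2) = 0xFB

0x47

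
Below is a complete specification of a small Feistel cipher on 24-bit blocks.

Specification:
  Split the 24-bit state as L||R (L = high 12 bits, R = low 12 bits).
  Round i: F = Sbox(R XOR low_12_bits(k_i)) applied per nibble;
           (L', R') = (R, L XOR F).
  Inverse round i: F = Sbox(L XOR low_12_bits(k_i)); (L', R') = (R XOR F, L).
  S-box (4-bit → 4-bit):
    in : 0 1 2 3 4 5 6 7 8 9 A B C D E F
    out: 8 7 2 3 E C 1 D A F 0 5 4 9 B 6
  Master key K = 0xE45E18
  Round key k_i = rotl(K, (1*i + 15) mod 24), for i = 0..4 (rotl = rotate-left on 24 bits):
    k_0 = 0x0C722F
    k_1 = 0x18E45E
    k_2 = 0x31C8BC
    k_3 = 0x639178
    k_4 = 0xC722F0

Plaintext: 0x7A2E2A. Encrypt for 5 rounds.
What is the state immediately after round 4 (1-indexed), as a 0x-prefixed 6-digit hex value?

s_0 = plaintext = 0x7A2E2A
s_1 = Round(s_0, k_0) = 0xE2A32E
s_2 = Round(s_1, k_1) = 0x32E3F2
s_3 = Round(s_2, k_2) = 0x3F26C5
s_4 = Round(s_3, k_3) = 0x6C5EAB
s_5 = Round(s_4, k_4) = 0xEAB200

0x6C5EAB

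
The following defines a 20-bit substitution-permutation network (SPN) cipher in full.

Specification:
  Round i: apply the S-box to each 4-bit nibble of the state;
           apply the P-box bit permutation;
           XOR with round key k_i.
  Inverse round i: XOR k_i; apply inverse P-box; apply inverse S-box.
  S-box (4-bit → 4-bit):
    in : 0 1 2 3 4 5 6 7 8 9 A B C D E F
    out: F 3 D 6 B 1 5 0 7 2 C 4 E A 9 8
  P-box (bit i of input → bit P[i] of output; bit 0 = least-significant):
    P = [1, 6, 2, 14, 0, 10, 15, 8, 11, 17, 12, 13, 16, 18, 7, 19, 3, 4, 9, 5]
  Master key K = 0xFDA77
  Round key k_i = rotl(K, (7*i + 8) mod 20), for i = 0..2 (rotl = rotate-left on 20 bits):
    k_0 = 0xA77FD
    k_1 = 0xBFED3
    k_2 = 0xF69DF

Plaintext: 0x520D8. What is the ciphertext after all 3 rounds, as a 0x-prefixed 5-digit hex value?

0x29FD6

s_0 = plaintext = 0x520D8
s_1 = Round(s_0, k_0) = 0x14A33
s_2 = Round(s_1, k_1) = 0x64A8F
s_3 = Round(s_2, k_2) = 0x29FD6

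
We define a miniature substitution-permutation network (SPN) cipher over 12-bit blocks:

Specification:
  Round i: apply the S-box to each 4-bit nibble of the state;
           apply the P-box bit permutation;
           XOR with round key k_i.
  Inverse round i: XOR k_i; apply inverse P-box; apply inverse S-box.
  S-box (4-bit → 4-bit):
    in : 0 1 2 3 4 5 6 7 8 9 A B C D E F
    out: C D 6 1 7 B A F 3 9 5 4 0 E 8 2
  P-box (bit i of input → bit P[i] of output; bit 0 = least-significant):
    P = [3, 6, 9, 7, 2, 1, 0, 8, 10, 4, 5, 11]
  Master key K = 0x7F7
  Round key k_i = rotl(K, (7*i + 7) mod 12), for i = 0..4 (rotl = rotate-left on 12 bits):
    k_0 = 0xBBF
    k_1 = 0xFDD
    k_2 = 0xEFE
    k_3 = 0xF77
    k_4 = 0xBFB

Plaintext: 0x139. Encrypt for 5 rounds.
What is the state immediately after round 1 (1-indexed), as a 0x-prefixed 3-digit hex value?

0x713

s_0 = plaintext = 0x139
s_1 = Round(s_0, k_0) = 0x713
s_2 = Round(s_1, k_1) = 0x2E0
s_3 = Round(s_2, k_2) = 0xD4E
s_4 = Round(s_3, k_3) = 0x7C0
s_5 = Round(s_4, k_4) = 0x54B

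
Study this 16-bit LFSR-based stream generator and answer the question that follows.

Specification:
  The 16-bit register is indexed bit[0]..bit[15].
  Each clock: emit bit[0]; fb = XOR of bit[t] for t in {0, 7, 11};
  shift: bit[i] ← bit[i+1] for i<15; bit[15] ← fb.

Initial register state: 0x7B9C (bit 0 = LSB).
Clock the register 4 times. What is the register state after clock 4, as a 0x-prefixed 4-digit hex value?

0x47B9

reg_0 = 0x7B9C
clock 1: out=0, reg = 0x3DCE
clock 2: out=0, reg = 0x1EE7
clock 3: out=1, reg = 0x8F73
clock 4: out=1, reg = 0x47B9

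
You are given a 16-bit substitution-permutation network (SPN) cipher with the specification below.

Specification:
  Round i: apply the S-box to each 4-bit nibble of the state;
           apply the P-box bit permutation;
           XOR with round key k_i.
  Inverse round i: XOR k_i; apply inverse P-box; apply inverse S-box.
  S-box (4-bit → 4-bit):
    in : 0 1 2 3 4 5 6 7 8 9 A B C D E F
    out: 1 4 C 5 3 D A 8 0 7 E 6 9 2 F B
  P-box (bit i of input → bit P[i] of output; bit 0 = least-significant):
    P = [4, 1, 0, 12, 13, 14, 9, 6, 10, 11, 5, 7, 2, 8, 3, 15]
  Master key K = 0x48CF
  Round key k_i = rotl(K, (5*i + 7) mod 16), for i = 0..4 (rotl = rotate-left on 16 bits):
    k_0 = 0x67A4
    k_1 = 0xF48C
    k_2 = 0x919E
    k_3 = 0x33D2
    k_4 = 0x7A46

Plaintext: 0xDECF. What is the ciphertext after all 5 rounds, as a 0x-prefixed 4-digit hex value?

0x69DF

s_0 = plaintext = 0xDECF
s_1 = Round(s_0, k_0) = 0x5A56
s_2 = Round(s_1, k_1) = 0x4E62
s_3 = Round(s_2, k_2) = 0xCC7B
s_4 = Round(s_3, k_3) = 0xB715
s_5 = Round(s_4, k_4) = 0x69DF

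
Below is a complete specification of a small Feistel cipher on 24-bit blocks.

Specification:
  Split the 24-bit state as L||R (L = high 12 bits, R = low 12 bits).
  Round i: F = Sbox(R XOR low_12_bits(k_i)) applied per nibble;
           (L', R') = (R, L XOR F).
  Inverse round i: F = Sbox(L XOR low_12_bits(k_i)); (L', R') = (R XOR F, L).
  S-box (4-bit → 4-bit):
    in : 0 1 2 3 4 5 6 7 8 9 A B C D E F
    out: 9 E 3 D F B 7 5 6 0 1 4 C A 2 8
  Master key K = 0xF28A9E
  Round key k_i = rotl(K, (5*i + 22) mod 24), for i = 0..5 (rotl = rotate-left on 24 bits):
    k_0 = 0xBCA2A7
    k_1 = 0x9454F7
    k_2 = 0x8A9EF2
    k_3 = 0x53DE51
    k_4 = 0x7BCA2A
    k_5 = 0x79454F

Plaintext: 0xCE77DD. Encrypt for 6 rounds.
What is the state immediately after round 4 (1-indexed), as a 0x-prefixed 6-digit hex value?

s_0 = plaintext = 0xCE77DD
s_1 = Round(s_0, k_0) = 0x7DD7B6
s_2 = Round(s_1, k_1) = 0x7B6A23
s_3 = Round(s_2, k_2) = 0xA23818
s_4 = Round(s_3, k_3) = 0x818DD3
s_5 = Round(s_4, k_4) = 0xDD3D98
s_6 = Round(s_5, k_5) = 0xD98B76

0x818DD3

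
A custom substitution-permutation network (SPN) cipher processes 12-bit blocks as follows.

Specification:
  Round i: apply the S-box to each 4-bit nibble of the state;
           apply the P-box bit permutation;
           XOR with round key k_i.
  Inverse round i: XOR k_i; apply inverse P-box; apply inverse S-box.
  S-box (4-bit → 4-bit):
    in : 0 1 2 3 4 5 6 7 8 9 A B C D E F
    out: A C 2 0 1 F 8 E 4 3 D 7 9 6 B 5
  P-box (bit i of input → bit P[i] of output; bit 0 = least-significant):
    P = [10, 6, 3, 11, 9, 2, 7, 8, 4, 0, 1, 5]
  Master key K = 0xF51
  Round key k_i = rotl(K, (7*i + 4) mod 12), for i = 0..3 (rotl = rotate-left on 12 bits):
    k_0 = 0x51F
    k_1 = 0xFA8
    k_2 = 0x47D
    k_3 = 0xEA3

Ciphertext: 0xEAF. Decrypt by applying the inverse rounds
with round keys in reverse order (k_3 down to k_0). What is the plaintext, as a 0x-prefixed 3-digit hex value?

0xFE9

s_0 = ciphertext = 0xEAF
s_1 = InvRound(s_0, k_3) = 0x328
s_2 = InvRound(s_1, k_2) = 0x9E9
s_3 = InvRound(s_2, k_1) = 0x249
s_4 = InvRound(s_3, k_0) = 0xFE9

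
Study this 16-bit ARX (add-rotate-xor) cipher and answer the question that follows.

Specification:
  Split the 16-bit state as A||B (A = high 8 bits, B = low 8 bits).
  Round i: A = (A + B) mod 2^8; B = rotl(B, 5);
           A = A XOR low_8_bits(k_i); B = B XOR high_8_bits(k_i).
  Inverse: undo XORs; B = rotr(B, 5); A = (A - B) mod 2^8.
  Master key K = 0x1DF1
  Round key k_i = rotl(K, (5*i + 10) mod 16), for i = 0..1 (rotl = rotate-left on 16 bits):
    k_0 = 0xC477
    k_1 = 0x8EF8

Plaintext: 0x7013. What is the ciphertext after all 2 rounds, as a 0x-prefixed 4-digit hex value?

s_0 = plaintext = 0x7013
s_1 = Round(s_0, k_0) = 0xF4A6
s_2 = Round(s_1, k_1) = 0x625A

0x625A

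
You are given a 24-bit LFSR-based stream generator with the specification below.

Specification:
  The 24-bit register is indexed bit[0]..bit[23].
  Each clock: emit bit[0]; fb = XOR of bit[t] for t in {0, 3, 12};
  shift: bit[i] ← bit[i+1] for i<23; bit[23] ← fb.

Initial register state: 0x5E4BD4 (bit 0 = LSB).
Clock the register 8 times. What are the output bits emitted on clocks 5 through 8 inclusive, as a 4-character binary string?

reg_0 = 0x5E4BD4
clock 1: out=0, reg = 0x2F25EA
clock 2: out=0, reg = 0x9792F5
clock 3: out=1, reg = 0x4BC97A
clock 4: out=0, reg = 0xA5E4BD
clock 5: out=1, reg = 0x52F25E
clock 6: out=0, reg = 0x29792F
clock 7: out=1, reg = 0x94BC97
clock 8: out=1, reg = 0x4A5E4B

1011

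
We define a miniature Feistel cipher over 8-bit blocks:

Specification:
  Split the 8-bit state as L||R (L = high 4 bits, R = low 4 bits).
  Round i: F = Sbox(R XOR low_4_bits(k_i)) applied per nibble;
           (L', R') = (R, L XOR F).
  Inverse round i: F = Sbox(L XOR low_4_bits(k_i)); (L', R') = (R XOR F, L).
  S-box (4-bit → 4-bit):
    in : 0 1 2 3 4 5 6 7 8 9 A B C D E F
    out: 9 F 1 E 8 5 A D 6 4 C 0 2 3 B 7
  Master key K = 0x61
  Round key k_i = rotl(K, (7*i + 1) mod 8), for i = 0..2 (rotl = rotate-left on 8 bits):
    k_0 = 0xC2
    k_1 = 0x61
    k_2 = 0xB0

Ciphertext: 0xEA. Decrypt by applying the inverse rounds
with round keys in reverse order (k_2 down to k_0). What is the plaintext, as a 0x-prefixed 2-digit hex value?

0x47

s_0 = ciphertext = 0xEA
s_1 = InvRound(s_0, k_2) = 0x1E
s_2 = InvRound(s_1, k_1) = 0x71
s_3 = InvRound(s_2, k_0) = 0x47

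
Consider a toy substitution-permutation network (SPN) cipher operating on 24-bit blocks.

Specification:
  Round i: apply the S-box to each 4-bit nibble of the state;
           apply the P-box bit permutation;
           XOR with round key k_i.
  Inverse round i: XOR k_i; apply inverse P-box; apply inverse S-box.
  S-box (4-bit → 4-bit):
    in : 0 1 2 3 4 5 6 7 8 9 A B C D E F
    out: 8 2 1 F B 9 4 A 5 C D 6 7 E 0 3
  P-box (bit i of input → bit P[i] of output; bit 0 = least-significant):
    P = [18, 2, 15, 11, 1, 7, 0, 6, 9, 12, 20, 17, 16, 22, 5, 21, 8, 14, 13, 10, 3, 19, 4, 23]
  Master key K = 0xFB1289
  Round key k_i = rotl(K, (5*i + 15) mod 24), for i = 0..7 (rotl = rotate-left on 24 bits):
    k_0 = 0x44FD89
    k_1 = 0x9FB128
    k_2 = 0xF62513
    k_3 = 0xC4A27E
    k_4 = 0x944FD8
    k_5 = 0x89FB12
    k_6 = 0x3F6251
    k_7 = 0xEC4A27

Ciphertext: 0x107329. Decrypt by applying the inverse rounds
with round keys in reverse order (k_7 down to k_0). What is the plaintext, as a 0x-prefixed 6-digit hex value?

0x04ADF1

s_0 = ciphertext = 0x107329
s_1 = InvRound(s_0, k_7) = 0x487B24
s_2 = InvRound(s_1, k_6) = 0x623D94
s_3 = InvRound(s_2, k_5) = 0x7745FB
s_4 = InvRound(s_3, k_4) = 0x0E3580
s_5 = InvRound(s_4, k_3) = 0x35B44B
s_6 = InvRound(s_5, k_2) = 0xA2F706
s_7 = InvRound(s_6, k_1) = 0xF7A82F
s_8 = InvRound(s_7, k_0) = 0x04ADF1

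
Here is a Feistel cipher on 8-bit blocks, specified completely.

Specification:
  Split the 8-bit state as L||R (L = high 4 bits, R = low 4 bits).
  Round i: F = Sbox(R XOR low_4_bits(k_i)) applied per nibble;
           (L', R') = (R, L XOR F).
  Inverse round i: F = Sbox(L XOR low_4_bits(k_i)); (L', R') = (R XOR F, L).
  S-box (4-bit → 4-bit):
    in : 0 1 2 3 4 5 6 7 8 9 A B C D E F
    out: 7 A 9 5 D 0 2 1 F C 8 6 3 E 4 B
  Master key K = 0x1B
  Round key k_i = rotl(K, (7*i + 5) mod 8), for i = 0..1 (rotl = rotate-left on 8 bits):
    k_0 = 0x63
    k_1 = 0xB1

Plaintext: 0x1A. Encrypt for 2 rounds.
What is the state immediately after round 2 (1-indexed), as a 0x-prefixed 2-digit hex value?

s_0 = plaintext = 0x1A
s_1 = Round(s_0, k_0) = 0xAD
s_2 = Round(s_1, k_1) = 0xD9

0xD9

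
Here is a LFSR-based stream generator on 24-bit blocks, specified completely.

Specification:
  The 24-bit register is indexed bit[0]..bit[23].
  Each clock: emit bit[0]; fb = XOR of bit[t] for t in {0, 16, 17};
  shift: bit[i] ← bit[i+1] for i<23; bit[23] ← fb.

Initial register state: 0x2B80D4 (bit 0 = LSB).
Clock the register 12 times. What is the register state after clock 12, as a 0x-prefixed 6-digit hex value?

reg_0 = 0x2B80D4
clock 1: out=0, reg = 0x15C06A
clock 2: out=0, reg = 0x8AE035
clock 3: out=1, reg = 0x45701A
clock 4: out=0, reg = 0xA2B80D
clock 5: out=1, reg = 0x515C06
clock 6: out=0, reg = 0xA8AE03
clock 7: out=1, reg = 0xD45701
clock 8: out=1, reg = 0xEA2B80
clock 9: out=0, reg = 0xF515C0
clock 10: out=0, reg = 0xFA8AE0
clock 11: out=0, reg = 0xFD4570
clock 12: out=0, reg = 0xFEA2B8

0xFEA2B8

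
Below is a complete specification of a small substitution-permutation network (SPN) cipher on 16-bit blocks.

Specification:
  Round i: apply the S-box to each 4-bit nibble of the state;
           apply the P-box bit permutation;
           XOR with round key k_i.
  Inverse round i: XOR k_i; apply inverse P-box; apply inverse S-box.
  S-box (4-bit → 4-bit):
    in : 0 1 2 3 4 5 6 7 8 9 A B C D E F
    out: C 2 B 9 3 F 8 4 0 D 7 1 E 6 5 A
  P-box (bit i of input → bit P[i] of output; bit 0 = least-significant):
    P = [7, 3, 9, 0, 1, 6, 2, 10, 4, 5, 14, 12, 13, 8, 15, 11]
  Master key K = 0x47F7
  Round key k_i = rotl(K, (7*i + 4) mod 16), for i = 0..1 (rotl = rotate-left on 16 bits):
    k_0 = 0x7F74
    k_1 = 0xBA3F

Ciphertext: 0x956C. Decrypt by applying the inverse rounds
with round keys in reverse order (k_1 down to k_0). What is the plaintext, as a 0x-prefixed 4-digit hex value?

s_0 = ciphertext = 0x956C
s_1 = InvRound(s_0, k_1) = 0x2B20
s_2 = InvRound(s_1, k_0) = 0x89C8

0x89C8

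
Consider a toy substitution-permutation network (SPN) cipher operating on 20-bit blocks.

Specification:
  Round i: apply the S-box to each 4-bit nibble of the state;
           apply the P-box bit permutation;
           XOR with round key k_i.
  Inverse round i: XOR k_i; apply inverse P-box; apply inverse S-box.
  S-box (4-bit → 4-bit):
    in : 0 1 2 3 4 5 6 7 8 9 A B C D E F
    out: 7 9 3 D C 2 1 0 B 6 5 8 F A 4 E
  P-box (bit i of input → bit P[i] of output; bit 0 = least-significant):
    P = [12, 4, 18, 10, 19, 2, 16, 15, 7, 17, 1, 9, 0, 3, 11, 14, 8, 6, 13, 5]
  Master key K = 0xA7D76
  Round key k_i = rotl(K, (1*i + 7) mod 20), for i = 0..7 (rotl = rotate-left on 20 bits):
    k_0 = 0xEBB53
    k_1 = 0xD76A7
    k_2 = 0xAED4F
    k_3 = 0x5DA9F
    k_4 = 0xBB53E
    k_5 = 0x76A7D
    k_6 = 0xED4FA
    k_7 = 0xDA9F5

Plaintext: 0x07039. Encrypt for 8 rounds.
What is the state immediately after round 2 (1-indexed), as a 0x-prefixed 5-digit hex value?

0x5A300

s_0 = plaintext = 0x07039
s_1 = Round(s_0, k_0) = 0x11A81
s_2 = Round(s_1, k_1) = 0x5A300
s_3 = Round(s_2, k_2) = 0x7F798
s_4 = Round(s_3, k_3) = 0x48683
s_5 = Round(s_4, k_4) = 0x74193
s_6 = Round(s_5, k_5) = 0x234F9
s_7 = Round(s_6, k_6) = 0xB1FAD
s_8 = Round(s_7, k_7) = 0x6EFC6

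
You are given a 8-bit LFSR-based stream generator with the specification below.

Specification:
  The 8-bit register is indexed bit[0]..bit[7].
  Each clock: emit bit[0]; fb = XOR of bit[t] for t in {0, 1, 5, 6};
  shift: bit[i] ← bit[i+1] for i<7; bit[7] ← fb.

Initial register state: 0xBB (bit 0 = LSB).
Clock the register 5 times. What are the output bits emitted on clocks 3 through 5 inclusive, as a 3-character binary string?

011

reg_0 = 0xBB
clock 1: out=1, reg = 0xDD
clock 2: out=1, reg = 0x6E
clock 3: out=0, reg = 0xB7
clock 4: out=1, reg = 0xDB
clock 5: out=1, reg = 0xED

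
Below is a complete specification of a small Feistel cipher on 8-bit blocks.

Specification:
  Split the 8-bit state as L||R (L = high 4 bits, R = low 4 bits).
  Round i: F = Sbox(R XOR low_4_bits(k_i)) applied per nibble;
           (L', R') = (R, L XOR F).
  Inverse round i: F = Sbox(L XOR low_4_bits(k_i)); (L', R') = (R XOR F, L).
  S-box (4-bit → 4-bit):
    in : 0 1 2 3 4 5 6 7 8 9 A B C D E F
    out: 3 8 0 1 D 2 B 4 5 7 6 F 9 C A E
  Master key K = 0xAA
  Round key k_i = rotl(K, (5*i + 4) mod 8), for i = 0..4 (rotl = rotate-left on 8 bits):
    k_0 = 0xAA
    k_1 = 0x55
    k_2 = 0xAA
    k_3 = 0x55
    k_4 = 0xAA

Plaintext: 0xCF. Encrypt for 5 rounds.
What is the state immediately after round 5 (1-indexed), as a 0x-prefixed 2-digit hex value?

0xC3

s_0 = plaintext = 0xCF
s_1 = Round(s_0, k_0) = 0xFE
s_2 = Round(s_1, k_1) = 0xE0
s_3 = Round(s_2, k_2) = 0x08
s_4 = Round(s_3, k_3) = 0x8C
s_5 = Round(s_4, k_4) = 0xC3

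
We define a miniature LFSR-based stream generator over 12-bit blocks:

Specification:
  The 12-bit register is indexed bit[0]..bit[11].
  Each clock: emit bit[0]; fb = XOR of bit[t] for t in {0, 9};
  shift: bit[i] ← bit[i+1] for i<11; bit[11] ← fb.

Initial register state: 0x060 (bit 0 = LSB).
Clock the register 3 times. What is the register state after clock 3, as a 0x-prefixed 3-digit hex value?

reg_0 = 0x060
clock 1: out=0, reg = 0x030
clock 2: out=0, reg = 0x018
clock 3: out=0, reg = 0x00C

0x00C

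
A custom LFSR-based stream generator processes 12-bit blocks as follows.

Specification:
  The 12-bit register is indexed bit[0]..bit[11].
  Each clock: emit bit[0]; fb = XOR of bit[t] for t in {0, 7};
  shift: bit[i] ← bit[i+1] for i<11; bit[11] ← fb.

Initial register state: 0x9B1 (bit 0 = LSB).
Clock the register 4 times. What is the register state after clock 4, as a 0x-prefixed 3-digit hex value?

reg_0 = 0x9B1
clock 1: out=1, reg = 0x4D8
clock 2: out=0, reg = 0xA6C
clock 3: out=0, reg = 0x536
clock 4: out=0, reg = 0x29B

0x29B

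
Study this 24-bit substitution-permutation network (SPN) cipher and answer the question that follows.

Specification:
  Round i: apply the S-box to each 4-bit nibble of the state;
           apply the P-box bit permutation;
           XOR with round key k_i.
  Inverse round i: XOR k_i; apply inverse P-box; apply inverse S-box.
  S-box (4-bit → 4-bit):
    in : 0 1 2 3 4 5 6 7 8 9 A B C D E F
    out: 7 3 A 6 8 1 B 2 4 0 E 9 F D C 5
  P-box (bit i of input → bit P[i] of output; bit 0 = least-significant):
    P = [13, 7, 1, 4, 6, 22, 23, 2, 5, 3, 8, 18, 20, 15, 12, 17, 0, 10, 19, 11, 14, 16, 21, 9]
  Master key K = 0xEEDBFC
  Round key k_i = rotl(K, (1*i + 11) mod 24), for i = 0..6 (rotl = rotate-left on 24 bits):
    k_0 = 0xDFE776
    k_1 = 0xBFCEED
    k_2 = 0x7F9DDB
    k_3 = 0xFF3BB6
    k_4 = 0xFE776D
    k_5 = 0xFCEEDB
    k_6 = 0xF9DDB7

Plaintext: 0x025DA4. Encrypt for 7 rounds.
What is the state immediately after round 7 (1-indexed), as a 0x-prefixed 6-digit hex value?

0x15DFD0

s_0 = plaintext = 0x025DA4
s_1 = Round(s_0, k_0) = 0x2AAA42
s_2 = Round(s_1, k_1) = 0xB05171
s_3 = Round(s_2, k_2) = 0x27FB72
s_4 = Round(s_3, k_3) = 0xAA2D06
s_5 = Round(s_4, k_4) = 0x11D89D
s_6 = Round(s_5, k_5) = 0xEF9BC8
s_7 = Round(s_6, k_6) = 0x15DFD0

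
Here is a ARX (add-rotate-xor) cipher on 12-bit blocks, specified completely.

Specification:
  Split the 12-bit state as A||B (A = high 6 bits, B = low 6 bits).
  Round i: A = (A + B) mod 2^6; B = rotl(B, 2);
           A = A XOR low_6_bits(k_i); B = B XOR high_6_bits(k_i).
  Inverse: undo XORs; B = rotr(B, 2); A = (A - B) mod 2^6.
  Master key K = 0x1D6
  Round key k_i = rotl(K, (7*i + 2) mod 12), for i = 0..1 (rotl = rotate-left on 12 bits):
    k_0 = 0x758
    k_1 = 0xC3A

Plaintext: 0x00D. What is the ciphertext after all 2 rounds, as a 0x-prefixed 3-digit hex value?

s_0 = plaintext = 0x00D
s_1 = Round(s_0, k_0) = 0x569
s_2 = Round(s_1, k_1) = 0x116

0x116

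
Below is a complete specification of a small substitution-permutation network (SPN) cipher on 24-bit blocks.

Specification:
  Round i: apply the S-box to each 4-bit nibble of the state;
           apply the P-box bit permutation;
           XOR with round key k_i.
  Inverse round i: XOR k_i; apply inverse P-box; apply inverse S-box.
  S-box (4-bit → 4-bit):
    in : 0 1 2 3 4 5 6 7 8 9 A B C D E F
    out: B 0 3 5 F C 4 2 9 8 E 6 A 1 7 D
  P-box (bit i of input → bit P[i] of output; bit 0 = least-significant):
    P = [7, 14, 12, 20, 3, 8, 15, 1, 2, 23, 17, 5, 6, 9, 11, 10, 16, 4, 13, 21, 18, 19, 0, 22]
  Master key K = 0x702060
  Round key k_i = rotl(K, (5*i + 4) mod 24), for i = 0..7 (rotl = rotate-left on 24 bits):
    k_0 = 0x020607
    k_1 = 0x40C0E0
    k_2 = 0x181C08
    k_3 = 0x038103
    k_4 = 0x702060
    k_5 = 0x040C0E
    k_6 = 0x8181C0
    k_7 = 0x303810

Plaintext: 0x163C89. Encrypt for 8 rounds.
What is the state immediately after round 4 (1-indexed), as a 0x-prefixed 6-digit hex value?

s_0 = plaintext = 0x163C89
s_1 = Round(s_0, k_0) = 0x922E6D
s_2 = Round(s_1, k_1) = 0x834234
s_3 = Round(s_2, k_2) = 0xCDE2C4
s_4 = Round(s_3, k_3) = 0xDADAC5
s_5 = Round(s_4, k_4) = 0xC61112
s_6 = Round(s_5, k_5) = 0x4C6C8E
s_7 = Round(s_6, k_6) = 0x6DD97B
s_8 = Round(s_7, k_7) = 0x316971

0xDADAC5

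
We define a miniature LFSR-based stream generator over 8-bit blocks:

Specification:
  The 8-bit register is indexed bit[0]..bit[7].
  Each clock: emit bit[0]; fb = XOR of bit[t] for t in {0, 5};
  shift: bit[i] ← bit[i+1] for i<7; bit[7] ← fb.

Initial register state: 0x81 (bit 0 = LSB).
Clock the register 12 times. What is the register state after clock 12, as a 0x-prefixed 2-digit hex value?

0xAE

reg_0 = 0x81
clock 1: out=1, reg = 0xC0
clock 2: out=0, reg = 0x60
clock 3: out=0, reg = 0xB0
clock 4: out=0, reg = 0xD8
clock 5: out=0, reg = 0x6C
clock 6: out=0, reg = 0xB6
clock 7: out=0, reg = 0xDB
clock 8: out=1, reg = 0xED
clock 9: out=1, reg = 0x76
clock 10: out=0, reg = 0xBB
clock 11: out=1, reg = 0x5D
clock 12: out=1, reg = 0xAE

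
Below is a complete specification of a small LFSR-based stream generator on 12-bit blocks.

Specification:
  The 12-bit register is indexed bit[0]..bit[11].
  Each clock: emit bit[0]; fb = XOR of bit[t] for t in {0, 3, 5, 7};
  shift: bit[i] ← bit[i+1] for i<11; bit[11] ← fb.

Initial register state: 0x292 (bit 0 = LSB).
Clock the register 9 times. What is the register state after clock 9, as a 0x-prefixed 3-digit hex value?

0x389

reg_0 = 0x292
clock 1: out=0, reg = 0x949
clock 2: out=1, reg = 0x4A4
clock 3: out=0, reg = 0x252
clock 4: out=0, reg = 0x129
clock 5: out=1, reg = 0x894
clock 6: out=0, reg = 0xC4A
clock 7: out=0, reg = 0xE25
clock 8: out=1, reg = 0x712
clock 9: out=0, reg = 0x389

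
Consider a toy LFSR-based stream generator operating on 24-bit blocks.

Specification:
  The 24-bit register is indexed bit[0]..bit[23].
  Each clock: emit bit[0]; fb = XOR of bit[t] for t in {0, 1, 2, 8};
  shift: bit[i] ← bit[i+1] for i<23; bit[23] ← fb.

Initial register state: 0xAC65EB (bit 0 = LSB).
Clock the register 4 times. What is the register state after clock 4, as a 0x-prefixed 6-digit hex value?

reg_0 = 0xAC65EB
clock 1: out=1, reg = 0xD632F5
clock 2: out=1, reg = 0x6B197A
clock 3: out=0, reg = 0x358CBD
clock 4: out=1, reg = 0x1AC65E

0x1AC65E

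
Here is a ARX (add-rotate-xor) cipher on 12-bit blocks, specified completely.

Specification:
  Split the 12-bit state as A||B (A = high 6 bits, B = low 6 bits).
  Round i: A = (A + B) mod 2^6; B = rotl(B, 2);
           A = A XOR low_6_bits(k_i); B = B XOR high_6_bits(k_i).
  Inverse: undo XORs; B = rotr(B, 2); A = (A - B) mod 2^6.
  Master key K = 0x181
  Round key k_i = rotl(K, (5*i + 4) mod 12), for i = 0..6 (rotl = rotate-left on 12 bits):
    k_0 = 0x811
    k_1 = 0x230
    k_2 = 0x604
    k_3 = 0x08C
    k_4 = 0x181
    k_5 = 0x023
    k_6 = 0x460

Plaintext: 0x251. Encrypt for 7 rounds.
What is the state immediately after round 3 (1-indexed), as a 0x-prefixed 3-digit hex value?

s_0 = plaintext = 0x251
s_1 = Round(s_0, k_0) = 0x2E5
s_2 = Round(s_1, k_1) = 0x01E
s_3 = Round(s_2, k_2) = 0x6A1
s_4 = Round(s_3, k_3) = 0xDC4
s_5 = Round(s_4, k_4) = 0xE96
s_6 = Round(s_5, k_5) = 0xCD9
s_7 = Round(s_6, k_6) = 0xB34

0x6A1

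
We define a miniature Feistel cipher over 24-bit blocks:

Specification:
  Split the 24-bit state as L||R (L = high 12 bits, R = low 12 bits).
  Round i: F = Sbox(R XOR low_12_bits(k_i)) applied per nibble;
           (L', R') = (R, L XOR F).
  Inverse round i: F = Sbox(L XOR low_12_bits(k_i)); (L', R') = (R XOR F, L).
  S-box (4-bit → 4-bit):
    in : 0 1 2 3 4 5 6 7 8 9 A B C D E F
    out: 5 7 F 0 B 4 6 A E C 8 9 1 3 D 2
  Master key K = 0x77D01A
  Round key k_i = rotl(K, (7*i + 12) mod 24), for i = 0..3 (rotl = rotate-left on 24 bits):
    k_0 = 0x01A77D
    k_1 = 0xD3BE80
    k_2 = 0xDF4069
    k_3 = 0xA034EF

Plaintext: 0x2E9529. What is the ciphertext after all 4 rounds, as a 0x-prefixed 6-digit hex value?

s_0 = plaintext = 0x2E9529
s_1 = Round(s_0, k_0) = 0x529DA2
s_2 = Round(s_1, k_1) = 0xDA25D6
s_3 = Round(s_2, k_2) = 0x5D6930
s_4 = Round(s_3, k_3) = 0x9306E4

0x9306E4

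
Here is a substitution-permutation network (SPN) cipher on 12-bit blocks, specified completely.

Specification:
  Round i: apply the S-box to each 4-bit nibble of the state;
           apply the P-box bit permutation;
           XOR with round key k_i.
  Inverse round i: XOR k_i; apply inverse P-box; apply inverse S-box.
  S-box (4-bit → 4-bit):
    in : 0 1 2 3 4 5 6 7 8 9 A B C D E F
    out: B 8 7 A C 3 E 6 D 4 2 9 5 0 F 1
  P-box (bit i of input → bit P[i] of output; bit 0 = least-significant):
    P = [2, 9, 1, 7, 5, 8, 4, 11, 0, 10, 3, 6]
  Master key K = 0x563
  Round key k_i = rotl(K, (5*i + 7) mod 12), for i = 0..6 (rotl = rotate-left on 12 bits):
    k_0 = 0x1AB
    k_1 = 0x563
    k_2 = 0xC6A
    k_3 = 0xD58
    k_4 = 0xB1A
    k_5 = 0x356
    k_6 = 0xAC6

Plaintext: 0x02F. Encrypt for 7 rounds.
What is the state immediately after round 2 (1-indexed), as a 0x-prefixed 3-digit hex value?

s_0 = plaintext = 0x02F
s_1 = Round(s_0, k_0) = 0x4DE
s_2 = Round(s_1, k_1) = 0x7AD
s_3 = Round(s_2, k_2) = 0x962
s_4 = Round(s_3, k_3) = 0x646
s_5 = Round(s_4, k_4) = 0x5C0
s_6 = Round(s_5, k_5) = 0x5E3
s_7 = Round(s_6, k_6) = 0x577

0x7AD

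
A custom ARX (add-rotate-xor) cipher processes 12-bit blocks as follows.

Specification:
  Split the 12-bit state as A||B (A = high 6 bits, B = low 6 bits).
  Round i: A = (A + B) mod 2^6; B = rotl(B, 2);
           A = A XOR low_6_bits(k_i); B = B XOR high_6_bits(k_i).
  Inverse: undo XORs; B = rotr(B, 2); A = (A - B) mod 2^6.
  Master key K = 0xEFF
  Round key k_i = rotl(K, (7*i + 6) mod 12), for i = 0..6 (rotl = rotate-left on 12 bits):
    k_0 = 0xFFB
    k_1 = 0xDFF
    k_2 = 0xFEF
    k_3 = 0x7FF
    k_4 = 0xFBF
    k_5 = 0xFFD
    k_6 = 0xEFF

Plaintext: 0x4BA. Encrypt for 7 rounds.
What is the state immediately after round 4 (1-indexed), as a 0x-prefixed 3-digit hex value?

0x949

s_0 = plaintext = 0x4BA
s_1 = Round(s_0, k_0) = 0xDD4
s_2 = Round(s_1, k_1) = 0xD26
s_3 = Round(s_2, k_2) = 0xD65
s_4 = Round(s_3, k_3) = 0x949
s_5 = Round(s_4, k_4) = 0x45A
s_6 = Round(s_5, k_5) = 0x596
s_7 = Round(s_6, k_6) = 0x4E2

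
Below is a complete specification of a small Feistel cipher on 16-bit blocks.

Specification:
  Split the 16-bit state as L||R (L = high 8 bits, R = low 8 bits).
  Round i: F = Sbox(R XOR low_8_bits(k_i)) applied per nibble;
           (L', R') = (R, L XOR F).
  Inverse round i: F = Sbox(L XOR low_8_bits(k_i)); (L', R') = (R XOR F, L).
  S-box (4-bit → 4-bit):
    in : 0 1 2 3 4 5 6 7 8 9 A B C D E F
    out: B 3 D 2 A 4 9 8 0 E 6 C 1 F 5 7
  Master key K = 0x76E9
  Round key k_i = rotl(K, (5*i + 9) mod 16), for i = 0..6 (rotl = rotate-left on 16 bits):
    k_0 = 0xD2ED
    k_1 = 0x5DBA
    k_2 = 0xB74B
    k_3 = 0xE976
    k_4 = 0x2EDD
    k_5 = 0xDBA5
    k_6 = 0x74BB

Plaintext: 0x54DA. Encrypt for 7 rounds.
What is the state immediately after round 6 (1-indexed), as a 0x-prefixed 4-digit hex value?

s_0 = plaintext = 0x54DA
s_1 = Round(s_0, k_0) = 0xDA7C
s_2 = Round(s_1, k_1) = 0x7CC3
s_3 = Round(s_2, k_2) = 0xC37C
s_4 = Round(s_3, k_3) = 0x7C75
s_5 = Round(s_4, k_4) = 0x751C
s_6 = Round(s_5, k_5) = 0x1CBB
s_7 = Round(s_6, k_6) = 0xBBA7

0x1CBB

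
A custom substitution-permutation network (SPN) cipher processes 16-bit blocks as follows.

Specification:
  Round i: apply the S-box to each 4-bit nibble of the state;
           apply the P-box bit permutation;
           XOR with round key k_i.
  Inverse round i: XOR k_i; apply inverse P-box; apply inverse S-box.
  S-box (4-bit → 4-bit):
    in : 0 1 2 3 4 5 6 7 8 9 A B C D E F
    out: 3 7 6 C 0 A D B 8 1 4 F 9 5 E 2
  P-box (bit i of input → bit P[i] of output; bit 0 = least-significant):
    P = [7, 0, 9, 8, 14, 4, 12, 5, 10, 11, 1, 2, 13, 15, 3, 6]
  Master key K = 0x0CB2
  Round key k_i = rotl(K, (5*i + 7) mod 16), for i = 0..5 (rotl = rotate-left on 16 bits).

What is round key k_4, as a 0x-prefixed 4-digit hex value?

0x9065

K = 0x0CB2
k_0 = rotl(K, (5*0+7) mod 16) = rotl(K, 7) = 0x5906
k_1 = rotl(K, (5*1+7) mod 16) = rotl(K, 12) = 0x20CB
k_2 = rotl(K, (5*2+7) mod 16) = rotl(K, 1) = 0x1964
k_3 = rotl(K, (5*3+7) mod 16) = rotl(K, 6) = 0x2C83
k_4 = rotl(K, (5*4+7) mod 16) = rotl(K, 11) = 0x9065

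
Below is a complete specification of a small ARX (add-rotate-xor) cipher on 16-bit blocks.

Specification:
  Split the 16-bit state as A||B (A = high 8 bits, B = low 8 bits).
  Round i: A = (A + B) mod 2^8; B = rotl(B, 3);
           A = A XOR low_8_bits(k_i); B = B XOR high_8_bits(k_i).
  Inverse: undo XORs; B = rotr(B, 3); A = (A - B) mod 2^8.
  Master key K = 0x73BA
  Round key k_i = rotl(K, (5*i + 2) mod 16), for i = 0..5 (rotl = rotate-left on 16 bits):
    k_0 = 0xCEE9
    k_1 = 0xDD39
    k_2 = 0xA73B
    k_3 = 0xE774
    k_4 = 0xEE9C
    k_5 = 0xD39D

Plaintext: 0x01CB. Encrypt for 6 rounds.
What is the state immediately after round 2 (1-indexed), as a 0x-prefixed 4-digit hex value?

0x8C59

s_0 = plaintext = 0x01CB
s_1 = Round(s_0, k_0) = 0x2590
s_2 = Round(s_1, k_1) = 0x8C59
s_3 = Round(s_2, k_2) = 0xDE6D
s_4 = Round(s_3, k_3) = 0x3F8C
s_5 = Round(s_4, k_4) = 0x578A
s_6 = Round(s_5, k_5) = 0x7C87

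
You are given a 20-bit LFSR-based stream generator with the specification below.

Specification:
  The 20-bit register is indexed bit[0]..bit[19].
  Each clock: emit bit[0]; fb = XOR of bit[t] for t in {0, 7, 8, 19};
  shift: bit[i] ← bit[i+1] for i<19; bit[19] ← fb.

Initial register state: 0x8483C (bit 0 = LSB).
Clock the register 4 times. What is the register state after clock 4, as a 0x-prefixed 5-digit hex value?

reg_0 = 0x8483C
clock 1: out=0, reg = 0xC241E
clock 2: out=0, reg = 0xE120F
clock 3: out=1, reg = 0x70907
clock 4: out=1, reg = 0x38483

0x38483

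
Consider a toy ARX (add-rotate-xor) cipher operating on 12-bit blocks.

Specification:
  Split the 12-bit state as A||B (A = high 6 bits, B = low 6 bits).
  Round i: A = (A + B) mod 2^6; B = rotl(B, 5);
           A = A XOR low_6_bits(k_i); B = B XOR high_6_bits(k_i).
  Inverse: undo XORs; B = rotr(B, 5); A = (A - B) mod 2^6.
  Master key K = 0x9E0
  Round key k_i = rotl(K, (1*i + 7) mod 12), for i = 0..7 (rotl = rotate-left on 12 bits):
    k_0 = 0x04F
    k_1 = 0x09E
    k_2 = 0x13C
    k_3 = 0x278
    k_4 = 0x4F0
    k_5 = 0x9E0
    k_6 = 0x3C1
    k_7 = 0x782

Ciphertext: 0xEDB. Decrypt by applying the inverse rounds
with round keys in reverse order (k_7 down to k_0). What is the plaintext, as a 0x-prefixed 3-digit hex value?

s_0 = ciphertext = 0xEDB
s_1 = InvRound(s_0, k_7) = 0xBCA
s_2 = InvRound(s_1, k_6) = 0x90A
s_3 = InvRound(s_2, k_5) = 0xA5B
s_4 = InvRound(s_3, k_4) = 0x250
s_5 = InvRound(s_4, k_3) = 0xFF2
s_6 = InvRound(s_5, k_2) = 0x5AD
s_7 = InvRound(s_6, k_1) = 0xA5F
s_8 = InvRound(s_7, k_0) = 0xABC

0xABC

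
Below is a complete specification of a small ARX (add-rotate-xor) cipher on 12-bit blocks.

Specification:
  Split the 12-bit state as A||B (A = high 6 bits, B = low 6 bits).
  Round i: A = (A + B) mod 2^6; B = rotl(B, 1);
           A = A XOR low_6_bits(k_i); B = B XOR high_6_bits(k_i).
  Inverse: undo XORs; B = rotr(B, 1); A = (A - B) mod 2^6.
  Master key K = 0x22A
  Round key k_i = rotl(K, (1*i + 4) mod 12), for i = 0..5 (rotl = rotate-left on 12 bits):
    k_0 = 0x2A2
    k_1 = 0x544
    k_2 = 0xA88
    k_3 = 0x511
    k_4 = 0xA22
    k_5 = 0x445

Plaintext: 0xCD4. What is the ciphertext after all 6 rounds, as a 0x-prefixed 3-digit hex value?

0xEC0

s_0 = plaintext = 0xCD4
s_1 = Round(s_0, k_0) = 0x962
s_2 = Round(s_1, k_1) = 0x0D0
s_3 = Round(s_2, k_2) = 0x6CA
s_4 = Round(s_3, k_3) = 0xD00
s_5 = Round(s_4, k_4) = 0x5A8
s_6 = Round(s_5, k_5) = 0xEC0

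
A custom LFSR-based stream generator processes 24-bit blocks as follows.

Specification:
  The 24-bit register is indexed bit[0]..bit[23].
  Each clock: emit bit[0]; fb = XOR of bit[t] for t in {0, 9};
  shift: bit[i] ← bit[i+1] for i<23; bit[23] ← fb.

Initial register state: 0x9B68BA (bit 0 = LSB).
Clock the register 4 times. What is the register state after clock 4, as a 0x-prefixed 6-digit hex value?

0xE9B68B

reg_0 = 0x9B68BA
clock 1: out=0, reg = 0x4DB45D
clock 2: out=1, reg = 0xA6DA2E
clock 3: out=0, reg = 0xD36D17
clock 4: out=1, reg = 0xE9B68B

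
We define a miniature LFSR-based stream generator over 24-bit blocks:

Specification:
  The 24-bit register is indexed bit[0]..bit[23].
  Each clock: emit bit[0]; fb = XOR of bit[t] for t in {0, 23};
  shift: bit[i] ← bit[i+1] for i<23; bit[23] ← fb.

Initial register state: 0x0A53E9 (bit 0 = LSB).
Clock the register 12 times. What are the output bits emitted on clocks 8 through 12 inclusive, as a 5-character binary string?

11100

reg_0 = 0x0A53E9
clock 1: out=1, reg = 0x8529F4
clock 2: out=0, reg = 0xC294FA
clock 3: out=0, reg = 0xE14A7D
clock 4: out=1, reg = 0x70A53E
clock 5: out=0, reg = 0x38529F
clock 6: out=1, reg = 0x9C294F
clock 7: out=1, reg = 0x4E14A7
clock 8: out=1, reg = 0xA70A53
clock 9: out=1, reg = 0x538529
clock 10: out=1, reg = 0xA9C294
clock 11: out=0, reg = 0xD4E14A
clock 12: out=0, reg = 0xEA70A5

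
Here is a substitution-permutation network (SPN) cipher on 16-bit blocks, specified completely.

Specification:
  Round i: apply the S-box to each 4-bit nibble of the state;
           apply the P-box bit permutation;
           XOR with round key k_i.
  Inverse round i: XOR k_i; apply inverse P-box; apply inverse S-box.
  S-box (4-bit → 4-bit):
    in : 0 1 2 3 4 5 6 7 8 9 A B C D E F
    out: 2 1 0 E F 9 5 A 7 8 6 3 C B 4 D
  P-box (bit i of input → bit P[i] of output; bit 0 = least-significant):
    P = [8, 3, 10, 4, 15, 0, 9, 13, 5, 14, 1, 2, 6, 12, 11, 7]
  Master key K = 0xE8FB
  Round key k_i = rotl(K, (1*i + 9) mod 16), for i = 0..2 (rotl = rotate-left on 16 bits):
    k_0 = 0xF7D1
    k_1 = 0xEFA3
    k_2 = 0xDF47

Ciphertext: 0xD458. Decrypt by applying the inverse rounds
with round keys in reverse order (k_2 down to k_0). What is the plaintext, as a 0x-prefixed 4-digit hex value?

0xA86D

s_0 = ciphertext = 0xD458
s_1 = InvRound(s_0, k_2) = 0xECAD
s_2 = InvRound(s_1, k_1) = 0x2CEB
s_3 = InvRound(s_2, k_0) = 0xA86D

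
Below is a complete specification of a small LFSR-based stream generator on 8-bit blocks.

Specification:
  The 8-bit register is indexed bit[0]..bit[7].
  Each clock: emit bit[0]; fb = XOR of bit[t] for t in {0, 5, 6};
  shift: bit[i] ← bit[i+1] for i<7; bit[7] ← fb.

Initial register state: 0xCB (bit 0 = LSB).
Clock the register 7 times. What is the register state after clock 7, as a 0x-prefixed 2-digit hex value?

0xCD

reg_0 = 0xCB
clock 1: out=1, reg = 0x65
clock 2: out=1, reg = 0xB2
clock 3: out=0, reg = 0xD9
clock 4: out=1, reg = 0x6C
clock 5: out=0, reg = 0x36
clock 6: out=0, reg = 0x9B
clock 7: out=1, reg = 0xCD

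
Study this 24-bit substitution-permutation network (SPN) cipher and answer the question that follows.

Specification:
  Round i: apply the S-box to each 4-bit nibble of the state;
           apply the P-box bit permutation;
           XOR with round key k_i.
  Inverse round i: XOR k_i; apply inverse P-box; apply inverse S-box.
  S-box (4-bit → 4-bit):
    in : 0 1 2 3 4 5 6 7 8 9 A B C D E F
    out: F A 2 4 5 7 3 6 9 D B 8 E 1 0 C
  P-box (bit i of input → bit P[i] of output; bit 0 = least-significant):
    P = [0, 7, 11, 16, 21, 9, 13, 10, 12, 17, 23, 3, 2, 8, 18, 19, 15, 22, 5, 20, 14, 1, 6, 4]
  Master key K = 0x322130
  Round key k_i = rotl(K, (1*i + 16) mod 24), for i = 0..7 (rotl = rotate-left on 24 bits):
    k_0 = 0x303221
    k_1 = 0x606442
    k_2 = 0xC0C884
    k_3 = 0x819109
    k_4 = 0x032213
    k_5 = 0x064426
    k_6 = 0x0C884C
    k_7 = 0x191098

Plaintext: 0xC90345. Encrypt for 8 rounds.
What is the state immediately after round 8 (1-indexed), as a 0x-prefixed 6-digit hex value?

0xCFE231

s_0 = plaintext = 0xC90345
s_1 = Round(s_0, k_0) = 0x8C9BD6
s_2 = Round(s_1, k_1) = 0x1C24FF
s_3 = Round(s_2, k_2) = 0x11F5B6
s_4 = Round(s_3, k_3) = 0x5F859A
s_5 = Round(s_4, k_4) = 0xB856F4
s_6 = Round(s_5, k_5) = 0x10F933
s_7 = Round(s_6, k_6) = 0xD03076
s_8 = Round(s_7, k_7) = 0xCFE231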